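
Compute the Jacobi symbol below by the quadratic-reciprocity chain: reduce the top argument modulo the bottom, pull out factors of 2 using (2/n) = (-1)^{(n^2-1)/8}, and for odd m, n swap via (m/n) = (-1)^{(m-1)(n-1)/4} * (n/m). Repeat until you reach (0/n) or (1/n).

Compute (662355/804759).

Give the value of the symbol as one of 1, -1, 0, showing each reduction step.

0

flip (662355/804759) -> (804759/662355): both odd, 662355 mod 4 = 3, 804759 mod 4 = 3, so the flip contributes -1; sign now -1
(804759/662355): 804759 mod 662355 = 142404, so (804759/662355) = (142404/662355)
factor out 2^2: 142404 = 2^2·35601; with 662355 mod 8 = 3, (2/662355) = -1; sign now -1; continue with (35601/662355)
flip (35601/662355) -> (662355/35601): both odd, 35601 mod 4 = 1, 662355 mod 4 = 3, so the flip contributes +1; sign now -1
(662355/35601): 662355 mod 35601 = 21537, so (662355/35601) = (21537/35601)
flip (21537/35601) -> (35601/21537): both odd, 21537 mod 4 = 1, 35601 mod 4 = 1, so the flip contributes +1; sign now -1
(35601/21537): 35601 mod 21537 = 14064, so (35601/21537) = (14064/21537)
factor out 2^4: 14064 = 2^4·879; with 21537 mod 8 = 1, (2/21537) = +1; sign now -1; continue with (879/21537)
flip (879/21537) -> (21537/879): both odd, 879 mod 4 = 3, 21537 mod 4 = 1, so the flip contributes +1; sign now -1
(21537/879): 21537 mod 879 = 441, so (21537/879) = (441/879)
flip (441/879) -> (879/441): both odd, 441 mod 4 = 1, 879 mod 4 = 3, so the flip contributes +1; sign now -1
(879/441): 879 mod 441 = 438, so (879/441) = (438/441)
factor out 2^1: 438 = 2^1·219; with 441 mod 8 = 1, (2/441) = +1; sign now -1; continue with (219/441)
flip (219/441) -> (441/219): both odd, 219 mod 4 = 3, 441 mod 4 = 1, so the flip contributes +1; sign now -1
(441/219): 441 mod 219 = 3, so (441/219) = (3/219)
flip (3/219) -> (219/3): both odd, 3 mod 4 = 3, 219 mod 4 = 3, so the flip contributes -1; sign now +1
(219/3): 219 mod 3 = 0, so (219/3) = (0/3)
reached (0/3); gcd(a, n) > 1, so (0/3) = 0 and the symbol is 0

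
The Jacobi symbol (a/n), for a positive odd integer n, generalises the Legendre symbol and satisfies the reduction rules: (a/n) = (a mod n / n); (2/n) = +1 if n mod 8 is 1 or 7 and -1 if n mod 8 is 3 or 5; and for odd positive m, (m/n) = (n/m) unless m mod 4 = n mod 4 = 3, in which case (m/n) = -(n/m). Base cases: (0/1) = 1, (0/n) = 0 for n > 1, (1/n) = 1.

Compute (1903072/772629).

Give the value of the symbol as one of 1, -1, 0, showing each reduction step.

-1

(1903072/772629): 1903072 mod 772629 = 357814, so (1903072/772629) = (357814/772629)
factor out 2^1: 357814 = 2^1·178907; with 772629 mod 8 = 5, (2/772629) = -1; sign now -1; continue with (178907/772629)
flip (178907/772629) -> (772629/178907): both odd, 178907 mod 4 = 3, 772629 mod 4 = 1, so the flip contributes +1; sign now -1
(772629/178907): 772629 mod 178907 = 57001, so (772629/178907) = (57001/178907)
flip (57001/178907) -> (178907/57001): both odd, 57001 mod 4 = 1, 178907 mod 4 = 3, so the flip contributes +1; sign now -1
(178907/57001): 178907 mod 57001 = 7904, so (178907/57001) = (7904/57001)
factor out 2^5: 7904 = 2^5·247; with 57001 mod 8 = 1, (2/57001) = +1; sign now -1; continue with (247/57001)
flip (247/57001) -> (57001/247): both odd, 247 mod 4 = 3, 57001 mod 4 = 1, so the flip contributes +1; sign now -1
(57001/247): 57001 mod 247 = 191, so (57001/247) = (191/247)
flip (191/247) -> (247/191): both odd, 191 mod 4 = 3, 247 mod 4 = 3, so the flip contributes -1; sign now +1
(247/191): 247 mod 191 = 56, so (247/191) = (56/191)
factor out 2^3: 56 = 2^3·7; with 191 mod 8 = 7, (2/191) = +1; sign now +1; continue with (7/191)
flip (7/191) -> (191/7): both odd, 7 mod 4 = 3, 191 mod 4 = 3, so the flip contributes -1; sign now -1
(191/7): 191 mod 7 = 2, so (191/7) = (2/7)
factor out 2^1: 2 = 2^1·1; with 7 mod 8 = 7, (2/7) = +1; sign now -1; continue with (1/7)
reached (1/7) = 1, so the symbol is -1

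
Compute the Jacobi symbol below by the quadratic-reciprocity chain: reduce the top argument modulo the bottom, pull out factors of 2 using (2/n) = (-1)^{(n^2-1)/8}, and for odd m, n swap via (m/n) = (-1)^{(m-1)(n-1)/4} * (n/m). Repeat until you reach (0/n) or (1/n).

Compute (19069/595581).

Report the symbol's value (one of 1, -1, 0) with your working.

1

reciprocity: (19069/595581) = +1·(595581/19069) since 19069 mod 4 = 1, 595581 mod 4 = 1; sign now +1
(595581/19069) = (4442/19069)   [reduce mod 19069]
4442 = 2^1·2221; (2/19069) = -1 since 19069 mod 8 = 5, so (4442/19069) = (-1)^1·(2221/19069); sign now -1
reciprocity: (2221/19069) = +1·(19069/2221) since 2221 mod 4 = 1, 19069 mod 4 = 1; sign now -1
(19069/2221) = (1301/2221)   [reduce mod 2221]
reciprocity: (1301/2221) = +1·(2221/1301) since 1301 mod 4 = 1, 2221 mod 4 = 1; sign now -1
(2221/1301) = (920/1301)   [reduce mod 1301]
920 = 2^3·115; (2/1301) = -1 since 1301 mod 8 = 5, so (920/1301) = (-1)^3·(115/1301); sign now +1
reciprocity: (115/1301) = +1·(1301/115) since 115 mod 4 = 3, 1301 mod 4 = 1; sign now +1
(1301/115) = (36/115)   [reduce mod 115]
36 = 2^2·9; (2/115) = -1 since 115 mod 8 = 3, so (36/115) = (-1)^2·(9/115); sign now +1
reciprocity: (9/115) = +1·(115/9) since 9 mod 4 = 1, 115 mod 4 = 3; sign now +1
(115/9) = (7/9)   [reduce mod 9]
reciprocity: (7/9) = +1·(9/7) since 7 mod 4 = 3, 9 mod 4 = 1; sign now +1
(9/7) = (2/7)   [reduce mod 7]
2 = 2^1·1; (2/7) = +1 since 7 mod 8 = 7, so (2/7) = (+1)^1·(1/7); sign now +1
(1/7) = 1; final value = sign = +1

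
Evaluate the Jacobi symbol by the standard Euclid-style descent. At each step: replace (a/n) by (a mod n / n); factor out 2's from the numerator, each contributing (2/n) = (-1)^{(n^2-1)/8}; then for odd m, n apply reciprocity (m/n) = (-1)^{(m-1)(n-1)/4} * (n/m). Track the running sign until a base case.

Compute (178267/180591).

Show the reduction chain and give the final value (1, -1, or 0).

flip (178267/180591) -> (180591/178267): both odd, 178267 mod 4 = 3, 180591 mod 4 = 3, so the flip contributes -1; sign now -1
(180591/178267): 180591 mod 178267 = 2324, so (180591/178267) = (2324/178267)
factor out 2^2: 2324 = 2^2·581; with 178267 mod 8 = 3, (2/178267) = -1; sign now -1; continue with (581/178267)
flip (581/178267) -> (178267/581): both odd, 581 mod 4 = 1, 178267 mod 4 = 3, so the flip contributes +1; sign now -1
(178267/581): 178267 mod 581 = 481, so (178267/581) = (481/581)
flip (481/581) -> (581/481): both odd, 481 mod 4 = 1, 581 mod 4 = 1, so the flip contributes +1; sign now -1
(581/481): 581 mod 481 = 100, so (581/481) = (100/481)
factor out 2^2: 100 = 2^2·25; with 481 mod 8 = 1, (2/481) = +1; sign now -1; continue with (25/481)
flip (25/481) -> (481/25): both odd, 25 mod 4 = 1, 481 mod 4 = 1, so the flip contributes +1; sign now -1
(481/25): 481 mod 25 = 6, so (481/25) = (6/25)
factor out 2^1: 6 = 2^1·3; with 25 mod 8 = 1, (2/25) = +1; sign now -1; continue with (3/25)
flip (3/25) -> (25/3): both odd, 3 mod 4 = 3, 25 mod 4 = 1, so the flip contributes +1; sign now -1
(25/3): 25 mod 3 = 1, so (25/3) = (1/3)
reached (1/3) = 1, so the symbol is -1

-1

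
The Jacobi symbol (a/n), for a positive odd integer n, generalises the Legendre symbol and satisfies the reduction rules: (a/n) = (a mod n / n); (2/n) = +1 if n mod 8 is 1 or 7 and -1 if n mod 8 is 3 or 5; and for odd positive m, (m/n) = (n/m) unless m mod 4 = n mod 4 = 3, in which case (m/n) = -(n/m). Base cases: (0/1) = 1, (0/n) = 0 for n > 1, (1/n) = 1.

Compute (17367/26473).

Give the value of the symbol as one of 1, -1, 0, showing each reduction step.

-1

flip (17367/26473) -> (26473/17367): both odd, 17367 mod 4 = 3, 26473 mod 4 = 1, so the flip contributes +1; sign now +1
(26473/17367): 26473 mod 17367 = 9106, so (26473/17367) = (9106/17367)
factor out 2^1: 9106 = 2^1·4553; with 17367 mod 8 = 7, (2/17367) = +1; sign now +1; continue with (4553/17367)
flip (4553/17367) -> (17367/4553): both odd, 4553 mod 4 = 1, 17367 mod 4 = 3, so the flip contributes +1; sign now +1
(17367/4553): 17367 mod 4553 = 3708, so (17367/4553) = (3708/4553)
factor out 2^2: 3708 = 2^2·927; with 4553 mod 8 = 1, (2/4553) = +1; sign now +1; continue with (927/4553)
flip (927/4553) -> (4553/927): both odd, 927 mod 4 = 3, 4553 mod 4 = 1, so the flip contributes +1; sign now +1
(4553/927): 4553 mod 927 = 845, so (4553/927) = (845/927)
flip (845/927) -> (927/845): both odd, 845 mod 4 = 1, 927 mod 4 = 3, so the flip contributes +1; sign now +1
(927/845): 927 mod 845 = 82, so (927/845) = (82/845)
factor out 2^1: 82 = 2^1·41; with 845 mod 8 = 5, (2/845) = -1; sign now -1; continue with (41/845)
flip (41/845) -> (845/41): both odd, 41 mod 4 = 1, 845 mod 4 = 1, so the flip contributes +1; sign now -1
(845/41): 845 mod 41 = 25, so (845/41) = (25/41)
flip (25/41) -> (41/25): both odd, 25 mod 4 = 1, 41 mod 4 = 1, so the flip contributes +1; sign now -1
(41/25): 41 mod 25 = 16, so (41/25) = (16/25)
factor out 2^4: 16 = 2^4·1; with 25 mod 8 = 1, (2/25) = +1; sign now -1; continue with (1/25)
reached (1/25) = 1, so the symbol is -1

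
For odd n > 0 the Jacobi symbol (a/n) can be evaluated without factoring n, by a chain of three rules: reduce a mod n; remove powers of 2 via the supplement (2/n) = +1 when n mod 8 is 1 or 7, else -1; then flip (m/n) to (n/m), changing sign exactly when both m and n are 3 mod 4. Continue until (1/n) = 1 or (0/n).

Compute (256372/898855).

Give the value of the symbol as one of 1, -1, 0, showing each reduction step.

-1

factor out 2^2: 256372 = 2^2·64093; with 898855 mod 8 = 7, (2/898855) = +1; sign now +1; continue with (64093/898855)
flip (64093/898855) -> (898855/64093): both odd, 64093 mod 4 = 1, 898855 mod 4 = 3, so the flip contributes +1; sign now +1
(898855/64093): 898855 mod 64093 = 1553, so (898855/64093) = (1553/64093)
flip (1553/64093) -> (64093/1553): both odd, 1553 mod 4 = 1, 64093 mod 4 = 1, so the flip contributes +1; sign now +1
(64093/1553): 64093 mod 1553 = 420, so (64093/1553) = (420/1553)
factor out 2^2: 420 = 2^2·105; with 1553 mod 8 = 1, (2/1553) = +1; sign now +1; continue with (105/1553)
flip (105/1553) -> (1553/105): both odd, 105 mod 4 = 1, 1553 mod 4 = 1, so the flip contributes +1; sign now +1
(1553/105): 1553 mod 105 = 83, so (1553/105) = (83/105)
flip (83/105) -> (105/83): both odd, 83 mod 4 = 3, 105 mod 4 = 1, so the flip contributes +1; sign now +1
(105/83): 105 mod 83 = 22, so (105/83) = (22/83)
factor out 2^1: 22 = 2^1·11; with 83 mod 8 = 3, (2/83) = -1; sign now -1; continue with (11/83)
flip (11/83) -> (83/11): both odd, 11 mod 4 = 3, 83 mod 4 = 3, so the flip contributes -1; sign now +1
(83/11): 83 mod 11 = 6, so (83/11) = (6/11)
factor out 2^1: 6 = 2^1·3; with 11 mod 8 = 3, (2/11) = -1; sign now -1; continue with (3/11)
flip (3/11) -> (11/3): both odd, 3 mod 4 = 3, 11 mod 4 = 3, so the flip contributes -1; sign now +1
(11/3): 11 mod 3 = 2, so (11/3) = (2/3)
factor out 2^1: 2 = 2^1·1; with 3 mod 8 = 3, (2/3) = -1; sign now -1; continue with (1/3)
reached (1/3) = 1, so the symbol is -1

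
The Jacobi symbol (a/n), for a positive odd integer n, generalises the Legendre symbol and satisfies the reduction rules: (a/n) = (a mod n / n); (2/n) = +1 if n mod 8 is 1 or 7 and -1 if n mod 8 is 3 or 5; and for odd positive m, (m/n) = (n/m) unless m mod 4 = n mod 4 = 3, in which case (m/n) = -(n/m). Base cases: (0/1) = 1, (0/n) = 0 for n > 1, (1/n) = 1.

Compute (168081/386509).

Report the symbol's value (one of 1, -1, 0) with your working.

reciprocity: (168081/386509) = +1·(386509/168081) since 168081 mod 4 = 1, 386509 mod 4 = 1; sign now +1
(386509/168081) = (50347/168081)   [reduce mod 168081]
reciprocity: (50347/168081) = +1·(168081/50347) since 50347 mod 4 = 3, 168081 mod 4 = 1; sign now +1
(168081/50347) = (17040/50347)   [reduce mod 50347]
17040 = 2^4·1065; (2/50347) = -1 since 50347 mod 8 = 3, so (17040/50347) = (-1)^4·(1065/50347); sign now +1
reciprocity: (1065/50347) = +1·(50347/1065) since 1065 mod 4 = 1, 50347 mod 4 = 3; sign now +1
(50347/1065) = (292/1065)   [reduce mod 1065]
292 = 2^2·73; (2/1065) = +1 since 1065 mod 8 = 1, so (292/1065) = (+1)^2·(73/1065); sign now +1
reciprocity: (73/1065) = +1·(1065/73) since 73 mod 4 = 1, 1065 mod 4 = 1; sign now +1
(1065/73) = (43/73)   [reduce mod 73]
reciprocity: (43/73) = +1·(73/43) since 43 mod 4 = 3, 73 mod 4 = 1; sign now +1
(73/43) = (30/43)   [reduce mod 43]
30 = 2^1·15; (2/43) = -1 since 43 mod 8 = 3, so (30/43) = (-1)^1·(15/43); sign now -1
reciprocity: (15/43) = -1·(43/15) since 15 mod 4 = 3, 43 mod 4 = 3; sign now +1
(43/15) = (13/15)   [reduce mod 15]
reciprocity: (13/15) = +1·(15/13) since 13 mod 4 = 1, 15 mod 4 = 3; sign now +1
(15/13) = (2/13)   [reduce mod 13]
2 = 2^1·1; (2/13) = -1 since 13 mod 8 = 5, so (2/13) = (-1)^1·(1/13); sign now -1
(1/13) = 1; final value = sign = -1

-1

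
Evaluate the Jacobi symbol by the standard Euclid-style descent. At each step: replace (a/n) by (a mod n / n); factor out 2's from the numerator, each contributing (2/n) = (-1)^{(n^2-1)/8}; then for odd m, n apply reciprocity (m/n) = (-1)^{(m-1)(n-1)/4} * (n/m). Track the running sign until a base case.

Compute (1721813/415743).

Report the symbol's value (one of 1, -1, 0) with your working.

(1721813/415743): 1721813 mod 415743 = 58841, so (1721813/415743) = (58841/415743)
flip (58841/415743) -> (415743/58841): both odd, 58841 mod 4 = 1, 415743 mod 4 = 3, so the flip contributes +1; sign now +1
(415743/58841): 415743 mod 58841 = 3856, so (415743/58841) = (3856/58841)
factor out 2^4: 3856 = 2^4·241; with 58841 mod 8 = 1, (2/58841) = +1; sign now +1; continue with (241/58841)
flip (241/58841) -> (58841/241): both odd, 241 mod 4 = 1, 58841 mod 4 = 1, so the flip contributes +1; sign now +1
(58841/241): 58841 mod 241 = 37, so (58841/241) = (37/241)
flip (37/241) -> (241/37): both odd, 37 mod 4 = 1, 241 mod 4 = 1, so the flip contributes +1; sign now +1
(241/37): 241 mod 37 = 19, so (241/37) = (19/37)
flip (19/37) -> (37/19): both odd, 19 mod 4 = 3, 37 mod 4 = 1, so the flip contributes +1; sign now +1
(37/19): 37 mod 19 = 18, so (37/19) = (18/19)
factor out 2^1: 18 = 2^1·9; with 19 mod 8 = 3, (2/19) = -1; sign now -1; continue with (9/19)
flip (9/19) -> (19/9): both odd, 9 mod 4 = 1, 19 mod 4 = 3, so the flip contributes +1; sign now -1
(19/9): 19 mod 9 = 1, so (19/9) = (1/9)
reached (1/9) = 1, so the symbol is -1

-1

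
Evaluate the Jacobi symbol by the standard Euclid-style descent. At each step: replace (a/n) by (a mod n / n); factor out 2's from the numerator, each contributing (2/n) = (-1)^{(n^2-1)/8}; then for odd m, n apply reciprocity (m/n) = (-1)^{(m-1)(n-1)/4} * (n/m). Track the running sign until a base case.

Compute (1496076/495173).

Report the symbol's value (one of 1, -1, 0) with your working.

1

(1496076/495173): 1496076 mod 495173 = 10557, so (1496076/495173) = (10557/495173)
flip (10557/495173) -> (495173/10557): both odd, 10557 mod 4 = 1, 495173 mod 4 = 1, so the flip contributes +1; sign now +1
(495173/10557): 495173 mod 10557 = 9551, so (495173/10557) = (9551/10557)
flip (9551/10557) -> (10557/9551): both odd, 9551 mod 4 = 3, 10557 mod 4 = 1, so the flip contributes +1; sign now +1
(10557/9551): 10557 mod 9551 = 1006, so (10557/9551) = (1006/9551)
factor out 2^1: 1006 = 2^1·503; with 9551 mod 8 = 7, (2/9551) = +1; sign now +1; continue with (503/9551)
flip (503/9551) -> (9551/503): both odd, 503 mod 4 = 3, 9551 mod 4 = 3, so the flip contributes -1; sign now -1
(9551/503): 9551 mod 503 = 497, so (9551/503) = (497/503)
flip (497/503) -> (503/497): both odd, 497 mod 4 = 1, 503 mod 4 = 3, so the flip contributes +1; sign now -1
(503/497): 503 mod 497 = 6, so (503/497) = (6/497)
factor out 2^1: 6 = 2^1·3; with 497 mod 8 = 1, (2/497) = +1; sign now -1; continue with (3/497)
flip (3/497) -> (497/3): both odd, 3 mod 4 = 3, 497 mod 4 = 1, so the flip contributes +1; sign now -1
(497/3): 497 mod 3 = 2, so (497/3) = (2/3)
factor out 2^1: 2 = 2^1·1; with 3 mod 8 = 3, (2/3) = -1; sign now +1; continue with (1/3)
reached (1/3) = 1, so the symbol is +1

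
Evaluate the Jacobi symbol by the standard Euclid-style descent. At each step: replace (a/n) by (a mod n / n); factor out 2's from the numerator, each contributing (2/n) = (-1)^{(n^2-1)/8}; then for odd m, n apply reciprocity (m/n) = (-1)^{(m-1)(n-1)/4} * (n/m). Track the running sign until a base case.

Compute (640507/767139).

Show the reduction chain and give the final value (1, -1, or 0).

flip (640507/767139) -> (767139/640507): both odd, 640507 mod 4 = 3, 767139 mod 4 = 3, so the flip contributes -1; sign now -1
(767139/640507): 767139 mod 640507 = 126632, so (767139/640507) = (126632/640507)
factor out 2^3: 126632 = 2^3·15829; with 640507 mod 8 = 3, (2/640507) = -1; sign now +1; continue with (15829/640507)
flip (15829/640507) -> (640507/15829): both odd, 15829 mod 4 = 1, 640507 mod 4 = 3, so the flip contributes +1; sign now +1
(640507/15829): 640507 mod 15829 = 7347, so (640507/15829) = (7347/15829)
flip (7347/15829) -> (15829/7347): both odd, 7347 mod 4 = 3, 15829 mod 4 = 1, so the flip contributes +1; sign now +1
(15829/7347): 15829 mod 7347 = 1135, so (15829/7347) = (1135/7347)
flip (1135/7347) -> (7347/1135): both odd, 1135 mod 4 = 3, 7347 mod 4 = 3, so the flip contributes -1; sign now -1
(7347/1135): 7347 mod 1135 = 537, so (7347/1135) = (537/1135)
flip (537/1135) -> (1135/537): both odd, 537 mod 4 = 1, 1135 mod 4 = 3, so the flip contributes +1; sign now -1
(1135/537): 1135 mod 537 = 61, so (1135/537) = (61/537)
flip (61/537) -> (537/61): both odd, 61 mod 4 = 1, 537 mod 4 = 1, so the flip contributes +1; sign now -1
(537/61): 537 mod 61 = 49, so (537/61) = (49/61)
flip (49/61) -> (61/49): both odd, 49 mod 4 = 1, 61 mod 4 = 1, so the flip contributes +1; sign now -1
(61/49): 61 mod 49 = 12, so (61/49) = (12/49)
factor out 2^2: 12 = 2^2·3; with 49 mod 8 = 1, (2/49) = +1; sign now -1; continue with (3/49)
flip (3/49) -> (49/3): both odd, 3 mod 4 = 3, 49 mod 4 = 1, so the flip contributes +1; sign now -1
(49/3): 49 mod 3 = 1, so (49/3) = (1/3)
reached (1/3) = 1, so the symbol is -1

-1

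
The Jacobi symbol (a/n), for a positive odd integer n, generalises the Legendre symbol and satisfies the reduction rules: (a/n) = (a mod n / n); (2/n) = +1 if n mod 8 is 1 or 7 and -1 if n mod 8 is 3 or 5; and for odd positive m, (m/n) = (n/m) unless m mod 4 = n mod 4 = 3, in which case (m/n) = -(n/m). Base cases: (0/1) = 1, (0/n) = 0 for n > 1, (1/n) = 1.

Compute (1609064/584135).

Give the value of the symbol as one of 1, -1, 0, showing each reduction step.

-1

(1609064/584135) = (440794/584135)   [reduce mod 584135]
440794 = 2^1·220397; (2/584135) = +1 since 584135 mod 8 = 7, so (440794/584135) = (+1)^1·(220397/584135); sign now +1
reciprocity: (220397/584135) = +1·(584135/220397) since 220397 mod 4 = 1, 584135 mod 4 = 3; sign now +1
(584135/220397) = (143341/220397)   [reduce mod 220397]
reciprocity: (143341/220397) = +1·(220397/143341) since 143341 mod 4 = 1, 220397 mod 4 = 1; sign now +1
(220397/143341) = (77056/143341)   [reduce mod 143341]
77056 = 2^8·301; (2/143341) = -1 since 143341 mod 8 = 5, so (77056/143341) = (-1)^8·(301/143341); sign now +1
reciprocity: (301/143341) = +1·(143341/301) since 301 mod 4 = 1, 143341 mod 4 = 1; sign now +1
(143341/301) = (65/301)   [reduce mod 301]
reciprocity: (65/301) = +1·(301/65) since 65 mod 4 = 1, 301 mod 4 = 1; sign now +1
(301/65) = (41/65)   [reduce mod 65]
reciprocity: (41/65) = +1·(65/41) since 41 mod 4 = 1, 65 mod 4 = 1; sign now +1
(65/41) = (24/41)   [reduce mod 41]
24 = 2^3·3; (2/41) = +1 since 41 mod 8 = 1, so (24/41) = (+1)^3·(3/41); sign now +1
reciprocity: (3/41) = +1·(41/3) since 3 mod 4 = 3, 41 mod 4 = 1; sign now +1
(41/3) = (2/3)   [reduce mod 3]
2 = 2^1·1; (2/3) = -1 since 3 mod 8 = 3, so (2/3) = (-1)^1·(1/3); sign now -1
(1/3) = 1; final value = sign = -1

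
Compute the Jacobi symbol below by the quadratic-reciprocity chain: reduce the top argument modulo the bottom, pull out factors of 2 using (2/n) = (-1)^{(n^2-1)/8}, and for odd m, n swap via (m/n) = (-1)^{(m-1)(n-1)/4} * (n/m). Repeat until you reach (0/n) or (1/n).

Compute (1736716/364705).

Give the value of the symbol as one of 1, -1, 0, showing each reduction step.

(1736716/364705): 1736716 mod 364705 = 277896, so (1736716/364705) = (277896/364705)
factor out 2^3: 277896 = 2^3·34737; with 364705 mod 8 = 1, (2/364705) = +1; sign now +1; continue with (34737/364705)
flip (34737/364705) -> (364705/34737): both odd, 34737 mod 4 = 1, 364705 mod 4 = 1, so the flip contributes +1; sign now +1
(364705/34737): 364705 mod 34737 = 17335, so (364705/34737) = (17335/34737)
flip (17335/34737) -> (34737/17335): both odd, 17335 mod 4 = 3, 34737 mod 4 = 1, so the flip contributes +1; sign now +1
(34737/17335): 34737 mod 17335 = 67, so (34737/17335) = (67/17335)
flip (67/17335) -> (17335/67): both odd, 67 mod 4 = 3, 17335 mod 4 = 3, so the flip contributes -1; sign now -1
(17335/67): 17335 mod 67 = 49, so (17335/67) = (49/67)
flip (49/67) -> (67/49): both odd, 49 mod 4 = 1, 67 mod 4 = 3, so the flip contributes +1; sign now -1
(67/49): 67 mod 49 = 18, so (67/49) = (18/49)
factor out 2^1: 18 = 2^1·9; with 49 mod 8 = 1, (2/49) = +1; sign now -1; continue with (9/49)
flip (9/49) -> (49/9): both odd, 9 mod 4 = 1, 49 mod 4 = 1, so the flip contributes +1; sign now -1
(49/9): 49 mod 9 = 4, so (49/9) = (4/9)
factor out 2^2: 4 = 2^2·1; with 9 mod 8 = 1, (2/9) = +1; sign now -1; continue with (1/9)
reached (1/9) = 1, so the symbol is -1

-1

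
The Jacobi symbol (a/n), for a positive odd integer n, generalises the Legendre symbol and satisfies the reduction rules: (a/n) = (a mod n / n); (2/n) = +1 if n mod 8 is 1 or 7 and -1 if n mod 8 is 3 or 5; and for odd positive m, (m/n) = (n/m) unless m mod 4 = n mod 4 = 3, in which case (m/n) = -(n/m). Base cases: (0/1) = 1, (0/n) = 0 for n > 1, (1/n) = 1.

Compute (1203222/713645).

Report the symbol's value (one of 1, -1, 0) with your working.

(1203222/713645) = (489577/713645)   [reduce mod 713645]
reciprocity: (489577/713645) = +1·(713645/489577) since 489577 mod 4 = 1, 713645 mod 4 = 1; sign now +1
(713645/489577) = (224068/489577)   [reduce mod 489577]
224068 = 2^2·56017; (2/489577) = +1 since 489577 mod 8 = 1, so (224068/489577) = (+1)^2·(56017/489577); sign now +1
reciprocity: (56017/489577) = +1·(489577/56017) since 56017 mod 4 = 1, 489577 mod 4 = 1; sign now +1
(489577/56017) = (41441/56017)   [reduce mod 56017]
reciprocity: (41441/56017) = +1·(56017/41441) since 41441 mod 4 = 1, 56017 mod 4 = 1; sign now +1
(56017/41441) = (14576/41441)   [reduce mod 41441]
14576 = 2^4·911; (2/41441) = +1 since 41441 mod 8 = 1, so (14576/41441) = (+1)^4·(911/41441); sign now +1
reciprocity: (911/41441) = +1·(41441/911) since 911 mod 4 = 3, 41441 mod 4 = 1; sign now +1
(41441/911) = (446/911)   [reduce mod 911]
446 = 2^1·223; (2/911) = +1 since 911 mod 8 = 7, so (446/911) = (+1)^1·(223/911); sign now +1
reciprocity: (223/911) = -1·(911/223) since 223 mod 4 = 3, 911 mod 4 = 3; sign now -1
(911/223) = (19/223)   [reduce mod 223]
reciprocity: (19/223) = -1·(223/19) since 19 mod 4 = 3, 223 mod 4 = 3; sign now +1
(223/19) = (14/19)   [reduce mod 19]
14 = 2^1·7; (2/19) = -1 since 19 mod 8 = 3, so (14/19) = (-1)^1·(7/19); sign now -1
reciprocity: (7/19) = -1·(19/7) since 7 mod 4 = 3, 19 mod 4 = 3; sign now +1
(19/7) = (5/7)   [reduce mod 7]
reciprocity: (5/7) = +1·(7/5) since 5 mod 4 = 1, 7 mod 4 = 3; sign now +1
(7/5) = (2/5)   [reduce mod 5]
2 = 2^1·1; (2/5) = -1 since 5 mod 8 = 5, so (2/5) = (-1)^1·(1/5); sign now -1
(1/5) = 1; final value = sign = -1

-1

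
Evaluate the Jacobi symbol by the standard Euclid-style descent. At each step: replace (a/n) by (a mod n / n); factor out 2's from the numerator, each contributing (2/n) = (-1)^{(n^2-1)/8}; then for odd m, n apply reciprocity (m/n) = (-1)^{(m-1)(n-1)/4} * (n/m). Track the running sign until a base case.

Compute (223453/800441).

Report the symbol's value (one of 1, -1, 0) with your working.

-1

reciprocity: (223453/800441) = +1·(800441/223453) since 223453 mod 4 = 1, 800441 mod 4 = 1; sign now +1
(800441/223453) = (130082/223453)   [reduce mod 223453]
130082 = 2^1·65041; (2/223453) = -1 since 223453 mod 8 = 5, so (130082/223453) = (-1)^1·(65041/223453); sign now -1
reciprocity: (65041/223453) = +1·(223453/65041) since 65041 mod 4 = 1, 223453 mod 4 = 1; sign now -1
(223453/65041) = (28330/65041)   [reduce mod 65041]
28330 = 2^1·14165; (2/65041) = +1 since 65041 mod 8 = 1, so (28330/65041) = (+1)^1·(14165/65041); sign now -1
reciprocity: (14165/65041) = +1·(65041/14165) since 14165 mod 4 = 1, 65041 mod 4 = 1; sign now -1
(65041/14165) = (8381/14165)   [reduce mod 14165]
reciprocity: (8381/14165) = +1·(14165/8381) since 8381 mod 4 = 1, 14165 mod 4 = 1; sign now -1
(14165/8381) = (5784/8381)   [reduce mod 8381]
5784 = 2^3·723; (2/8381) = -1 since 8381 mod 8 = 5, so (5784/8381) = (-1)^3·(723/8381); sign now +1
reciprocity: (723/8381) = +1·(8381/723) since 723 mod 4 = 3, 8381 mod 4 = 1; sign now +1
(8381/723) = (428/723)   [reduce mod 723]
428 = 2^2·107; (2/723) = -1 since 723 mod 8 = 3, so (428/723) = (-1)^2·(107/723); sign now +1
reciprocity: (107/723) = -1·(723/107) since 107 mod 4 = 3, 723 mod 4 = 3; sign now -1
(723/107) = (81/107)   [reduce mod 107]
reciprocity: (81/107) = +1·(107/81) since 81 mod 4 = 1, 107 mod 4 = 3; sign now -1
(107/81) = (26/81)   [reduce mod 81]
26 = 2^1·13; (2/81) = +1 since 81 mod 8 = 1, so (26/81) = (+1)^1·(13/81); sign now -1
reciprocity: (13/81) = +1·(81/13) since 13 mod 4 = 1, 81 mod 4 = 1; sign now -1
(81/13) = (3/13)   [reduce mod 13]
reciprocity: (3/13) = +1·(13/3) since 3 mod 4 = 3, 13 mod 4 = 1; sign now -1
(13/3) = (1/3)   [reduce mod 3]
(1/3) = 1; final value = sign = -1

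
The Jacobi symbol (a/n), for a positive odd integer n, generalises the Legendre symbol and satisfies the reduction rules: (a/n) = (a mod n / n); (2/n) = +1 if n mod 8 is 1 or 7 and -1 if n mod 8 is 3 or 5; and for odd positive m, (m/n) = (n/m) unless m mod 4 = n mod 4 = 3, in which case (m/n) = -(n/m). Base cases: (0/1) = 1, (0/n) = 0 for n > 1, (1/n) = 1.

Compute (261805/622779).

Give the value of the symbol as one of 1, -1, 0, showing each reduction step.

-1

reciprocity: (261805/622779) = +1·(622779/261805) since 261805 mod 4 = 1, 622779 mod 4 = 3; sign now +1
(622779/261805) = (99169/261805)   [reduce mod 261805]
reciprocity: (99169/261805) = +1·(261805/99169) since 99169 mod 4 = 1, 261805 mod 4 = 1; sign now +1
(261805/99169) = (63467/99169)   [reduce mod 99169]
reciprocity: (63467/99169) = +1·(99169/63467) since 63467 mod 4 = 3, 99169 mod 4 = 1; sign now +1
(99169/63467) = (35702/63467)   [reduce mod 63467]
35702 = 2^1·17851; (2/63467) = -1 since 63467 mod 8 = 3, so (35702/63467) = (-1)^1·(17851/63467); sign now -1
reciprocity: (17851/63467) = -1·(63467/17851) since 17851 mod 4 = 3, 63467 mod 4 = 3; sign now +1
(63467/17851) = (9914/17851)   [reduce mod 17851]
9914 = 2^1·4957; (2/17851) = -1 since 17851 mod 8 = 3, so (9914/17851) = (-1)^1·(4957/17851); sign now -1
reciprocity: (4957/17851) = +1·(17851/4957) since 4957 mod 4 = 1, 17851 mod 4 = 3; sign now -1
(17851/4957) = (2980/4957)   [reduce mod 4957]
2980 = 2^2·745; (2/4957) = -1 since 4957 mod 8 = 5, so (2980/4957) = (-1)^2·(745/4957); sign now -1
reciprocity: (745/4957) = +1·(4957/745) since 745 mod 4 = 1, 4957 mod 4 = 1; sign now -1
(4957/745) = (487/745)   [reduce mod 745]
reciprocity: (487/745) = +1·(745/487) since 487 mod 4 = 3, 745 mod 4 = 1; sign now -1
(745/487) = (258/487)   [reduce mod 487]
258 = 2^1·129; (2/487) = +1 since 487 mod 8 = 7, so (258/487) = (+1)^1·(129/487); sign now -1
reciprocity: (129/487) = +1·(487/129) since 129 mod 4 = 1, 487 mod 4 = 3; sign now -1
(487/129) = (100/129)   [reduce mod 129]
100 = 2^2·25; (2/129) = +1 since 129 mod 8 = 1, so (100/129) = (+1)^2·(25/129); sign now -1
reciprocity: (25/129) = +1·(129/25) since 25 mod 4 = 1, 129 mod 4 = 1; sign now -1
(129/25) = (4/25)   [reduce mod 25]
4 = 2^2·1; (2/25) = +1 since 25 mod 8 = 1, so (4/25) = (+1)^2·(1/25); sign now -1
(1/25) = 1; final value = sign = -1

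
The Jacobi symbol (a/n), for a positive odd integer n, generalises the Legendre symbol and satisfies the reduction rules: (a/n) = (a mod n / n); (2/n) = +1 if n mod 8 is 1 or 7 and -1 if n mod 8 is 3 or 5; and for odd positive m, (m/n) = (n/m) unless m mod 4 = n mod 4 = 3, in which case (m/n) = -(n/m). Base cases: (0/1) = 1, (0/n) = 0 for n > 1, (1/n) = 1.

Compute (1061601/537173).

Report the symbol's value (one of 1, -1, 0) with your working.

(1061601/537173): 1061601 mod 537173 = 524428, so (1061601/537173) = (524428/537173)
factor out 2^2: 524428 = 2^2·131107; with 537173 mod 8 = 5, (2/537173) = -1; sign now +1; continue with (131107/537173)
flip (131107/537173) -> (537173/131107): both odd, 131107 mod 4 = 3, 537173 mod 4 = 1, so the flip contributes +1; sign now +1
(537173/131107): 537173 mod 131107 = 12745, so (537173/131107) = (12745/131107)
flip (12745/131107) -> (131107/12745): both odd, 12745 mod 4 = 1, 131107 mod 4 = 3, so the flip contributes +1; sign now +1
(131107/12745): 131107 mod 12745 = 3657, so (131107/12745) = (3657/12745)
flip (3657/12745) -> (12745/3657): both odd, 3657 mod 4 = 1, 12745 mod 4 = 1, so the flip contributes +1; sign now +1
(12745/3657): 12745 mod 3657 = 1774, so (12745/3657) = (1774/3657)
factor out 2^1: 1774 = 2^1·887; with 3657 mod 8 = 1, (2/3657) = +1; sign now +1; continue with (887/3657)
flip (887/3657) -> (3657/887): both odd, 887 mod 4 = 3, 3657 mod 4 = 1, so the flip contributes +1; sign now +1
(3657/887): 3657 mod 887 = 109, so (3657/887) = (109/887)
flip (109/887) -> (887/109): both odd, 109 mod 4 = 1, 887 mod 4 = 3, so the flip contributes +1; sign now +1
(887/109): 887 mod 109 = 15, so (887/109) = (15/109)
flip (15/109) -> (109/15): both odd, 15 mod 4 = 3, 109 mod 4 = 1, so the flip contributes +1; sign now +1
(109/15): 109 mod 15 = 4, so (109/15) = (4/15)
factor out 2^2: 4 = 2^2·1; with 15 mod 8 = 7, (2/15) = +1; sign now +1; continue with (1/15)
reached (1/15) = 1, so the symbol is +1

1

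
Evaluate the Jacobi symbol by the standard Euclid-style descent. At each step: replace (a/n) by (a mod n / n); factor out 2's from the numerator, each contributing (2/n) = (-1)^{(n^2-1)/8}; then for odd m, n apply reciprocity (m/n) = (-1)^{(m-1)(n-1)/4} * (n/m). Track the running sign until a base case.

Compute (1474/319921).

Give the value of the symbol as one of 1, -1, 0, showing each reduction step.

1474 = 2^1·737; (2/319921) = +1 since 319921 mod 8 = 1, so (1474/319921) = (+1)^1·(737/319921); sign now +1
reciprocity: (737/319921) = +1·(319921/737) since 737 mod 4 = 1, 319921 mod 4 = 1; sign now +1
(319921/737) = (63/737)   [reduce mod 737]
reciprocity: (63/737) = +1·(737/63) since 63 mod 4 = 3, 737 mod 4 = 1; sign now +1
(737/63) = (44/63)   [reduce mod 63]
44 = 2^2·11; (2/63) = +1 since 63 mod 8 = 7, so (44/63) = (+1)^2·(11/63); sign now +1
reciprocity: (11/63) = -1·(63/11) since 11 mod 4 = 3, 63 mod 4 = 3; sign now -1
(63/11) = (8/11)   [reduce mod 11]
8 = 2^3·1; (2/11) = -1 since 11 mod 8 = 3, so (8/11) = (-1)^3·(1/11); sign now +1
(1/11) = 1; final value = sign = +1

1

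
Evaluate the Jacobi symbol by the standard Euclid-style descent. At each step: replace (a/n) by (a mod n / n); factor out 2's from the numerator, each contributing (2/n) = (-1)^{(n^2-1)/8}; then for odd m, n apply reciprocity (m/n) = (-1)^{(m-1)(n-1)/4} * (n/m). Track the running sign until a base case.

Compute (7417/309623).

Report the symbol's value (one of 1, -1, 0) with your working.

1

reciprocity: (7417/309623) = +1·(309623/7417) since 7417 mod 4 = 1, 309623 mod 4 = 3; sign now +1
(309623/7417) = (5526/7417)   [reduce mod 7417]
5526 = 2^1·2763; (2/7417) = +1 since 7417 mod 8 = 1, so (5526/7417) = (+1)^1·(2763/7417); sign now +1
reciprocity: (2763/7417) = +1·(7417/2763) since 2763 mod 4 = 3, 7417 mod 4 = 1; sign now +1
(7417/2763) = (1891/2763)   [reduce mod 2763]
reciprocity: (1891/2763) = -1·(2763/1891) since 1891 mod 4 = 3, 2763 mod 4 = 3; sign now -1
(2763/1891) = (872/1891)   [reduce mod 1891]
872 = 2^3·109; (2/1891) = -1 since 1891 mod 8 = 3, so (872/1891) = (-1)^3·(109/1891); sign now +1
reciprocity: (109/1891) = +1·(1891/109) since 109 mod 4 = 1, 1891 mod 4 = 3; sign now +1
(1891/109) = (38/109)   [reduce mod 109]
38 = 2^1·19; (2/109) = -1 since 109 mod 8 = 5, so (38/109) = (-1)^1·(19/109); sign now -1
reciprocity: (19/109) = +1·(109/19) since 19 mod 4 = 3, 109 mod 4 = 1; sign now -1
(109/19) = (14/19)   [reduce mod 19]
14 = 2^1·7; (2/19) = -1 since 19 mod 8 = 3, so (14/19) = (-1)^1·(7/19); sign now +1
reciprocity: (7/19) = -1·(19/7) since 7 mod 4 = 3, 19 mod 4 = 3; sign now -1
(19/7) = (5/7)   [reduce mod 7]
reciprocity: (5/7) = +1·(7/5) since 5 mod 4 = 1, 7 mod 4 = 3; sign now -1
(7/5) = (2/5)   [reduce mod 5]
2 = 2^1·1; (2/5) = -1 since 5 mod 8 = 5, so (2/5) = (-1)^1·(1/5); sign now +1
(1/5) = 1; final value = sign = +1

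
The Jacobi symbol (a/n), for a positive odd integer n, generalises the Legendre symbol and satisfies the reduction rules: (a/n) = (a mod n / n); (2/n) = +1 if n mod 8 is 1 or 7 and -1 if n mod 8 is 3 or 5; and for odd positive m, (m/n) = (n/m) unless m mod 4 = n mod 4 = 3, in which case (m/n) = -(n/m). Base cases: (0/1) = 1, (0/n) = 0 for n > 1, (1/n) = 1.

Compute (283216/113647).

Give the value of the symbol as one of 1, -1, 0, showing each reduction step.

-1

(283216/113647) = (55922/113647)   [reduce mod 113647]
55922 = 2^1·27961; (2/113647) = +1 since 113647 mod 8 = 7, so (55922/113647) = (+1)^1·(27961/113647); sign now +1
reciprocity: (27961/113647) = +1·(113647/27961) since 27961 mod 4 = 1, 113647 mod 4 = 3; sign now +1
(113647/27961) = (1803/27961)   [reduce mod 27961]
reciprocity: (1803/27961) = +1·(27961/1803) since 1803 mod 4 = 3, 27961 mod 4 = 1; sign now +1
(27961/1803) = (916/1803)   [reduce mod 1803]
916 = 2^2·229; (2/1803) = -1 since 1803 mod 8 = 3, so (916/1803) = (-1)^2·(229/1803); sign now +1
reciprocity: (229/1803) = +1·(1803/229) since 229 mod 4 = 1, 1803 mod 4 = 3; sign now +1
(1803/229) = (200/229)   [reduce mod 229]
200 = 2^3·25; (2/229) = -1 since 229 mod 8 = 5, so (200/229) = (-1)^3·(25/229); sign now -1
reciprocity: (25/229) = +1·(229/25) since 25 mod 4 = 1, 229 mod 4 = 1; sign now -1
(229/25) = (4/25)   [reduce mod 25]
4 = 2^2·1; (2/25) = +1 since 25 mod 8 = 1, so (4/25) = (+1)^2·(1/25); sign now -1
(1/25) = 1; final value = sign = -1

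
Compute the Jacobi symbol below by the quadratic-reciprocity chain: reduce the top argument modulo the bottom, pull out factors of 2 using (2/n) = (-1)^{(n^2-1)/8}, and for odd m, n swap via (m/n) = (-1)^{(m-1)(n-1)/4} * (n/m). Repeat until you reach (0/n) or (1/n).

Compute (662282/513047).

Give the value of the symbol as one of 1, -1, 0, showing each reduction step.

(662282/513047): 662282 mod 513047 = 149235, so (662282/513047) = (149235/513047)
flip (149235/513047) -> (513047/149235): both odd, 149235 mod 4 = 3, 513047 mod 4 = 3, so the flip contributes -1; sign now -1
(513047/149235): 513047 mod 149235 = 65342, so (513047/149235) = (65342/149235)
factor out 2^1: 65342 = 2^1·32671; with 149235 mod 8 = 3, (2/149235) = -1; sign now +1; continue with (32671/149235)
flip (32671/149235) -> (149235/32671): both odd, 32671 mod 4 = 3, 149235 mod 4 = 3, so the flip contributes -1; sign now -1
(149235/32671): 149235 mod 32671 = 18551, so (149235/32671) = (18551/32671)
flip (18551/32671) -> (32671/18551): both odd, 18551 mod 4 = 3, 32671 mod 4 = 3, so the flip contributes -1; sign now +1
(32671/18551): 32671 mod 18551 = 14120, so (32671/18551) = (14120/18551)
factor out 2^3: 14120 = 2^3·1765; with 18551 mod 8 = 7, (2/18551) = +1; sign now +1; continue with (1765/18551)
flip (1765/18551) -> (18551/1765): both odd, 1765 mod 4 = 1, 18551 mod 4 = 3, so the flip contributes +1; sign now +1
(18551/1765): 18551 mod 1765 = 901, so (18551/1765) = (901/1765)
flip (901/1765) -> (1765/901): both odd, 901 mod 4 = 1, 1765 mod 4 = 1, so the flip contributes +1; sign now +1
(1765/901): 1765 mod 901 = 864, so (1765/901) = (864/901)
factor out 2^5: 864 = 2^5·27; with 901 mod 8 = 5, (2/901) = -1; sign now -1; continue with (27/901)
flip (27/901) -> (901/27): both odd, 27 mod 4 = 3, 901 mod 4 = 1, so the flip contributes +1; sign now -1
(901/27): 901 mod 27 = 10, so (901/27) = (10/27)
factor out 2^1: 10 = 2^1·5; with 27 mod 8 = 3, (2/27) = -1; sign now +1; continue with (5/27)
flip (5/27) -> (27/5): both odd, 5 mod 4 = 1, 27 mod 4 = 3, so the flip contributes +1; sign now +1
(27/5): 27 mod 5 = 2, so (27/5) = (2/5)
factor out 2^1: 2 = 2^1·1; with 5 mod 8 = 5, (2/5) = -1; sign now -1; continue with (1/5)
reached (1/5) = 1, so the symbol is -1

-1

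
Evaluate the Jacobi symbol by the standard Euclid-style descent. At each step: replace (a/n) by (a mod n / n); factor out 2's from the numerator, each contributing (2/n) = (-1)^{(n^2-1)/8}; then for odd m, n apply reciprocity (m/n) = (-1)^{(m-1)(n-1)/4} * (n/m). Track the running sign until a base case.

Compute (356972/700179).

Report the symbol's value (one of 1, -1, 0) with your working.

factor out 2^2: 356972 = 2^2·89243; with 700179 mod 8 = 3, (2/700179) = -1; sign now +1; continue with (89243/700179)
flip (89243/700179) -> (700179/89243): both odd, 89243 mod 4 = 3, 700179 mod 4 = 3, so the flip contributes -1; sign now -1
(700179/89243): 700179 mod 89243 = 75478, so (700179/89243) = (75478/89243)
factor out 2^1: 75478 = 2^1·37739; with 89243 mod 8 = 3, (2/89243) = -1; sign now +1; continue with (37739/89243)
flip (37739/89243) -> (89243/37739): both odd, 37739 mod 4 = 3, 89243 mod 4 = 3, so the flip contributes -1; sign now -1
(89243/37739): 89243 mod 37739 = 13765, so (89243/37739) = (13765/37739)
flip (13765/37739) -> (37739/13765): both odd, 13765 mod 4 = 1, 37739 mod 4 = 3, so the flip contributes +1; sign now -1
(37739/13765): 37739 mod 13765 = 10209, so (37739/13765) = (10209/13765)
flip (10209/13765) -> (13765/10209): both odd, 10209 mod 4 = 1, 13765 mod 4 = 1, so the flip contributes +1; sign now -1
(13765/10209): 13765 mod 10209 = 3556, so (13765/10209) = (3556/10209)
factor out 2^2: 3556 = 2^2·889; with 10209 mod 8 = 1, (2/10209) = +1; sign now -1; continue with (889/10209)
flip (889/10209) -> (10209/889): both odd, 889 mod 4 = 1, 10209 mod 4 = 1, so the flip contributes +1; sign now -1
(10209/889): 10209 mod 889 = 430, so (10209/889) = (430/889)
factor out 2^1: 430 = 2^1·215; with 889 mod 8 = 1, (2/889) = +1; sign now -1; continue with (215/889)
flip (215/889) -> (889/215): both odd, 215 mod 4 = 3, 889 mod 4 = 1, so the flip contributes +1; sign now -1
(889/215): 889 mod 215 = 29, so (889/215) = (29/215)
flip (29/215) -> (215/29): both odd, 29 mod 4 = 1, 215 mod 4 = 3, so the flip contributes +1; sign now -1
(215/29): 215 mod 29 = 12, so (215/29) = (12/29)
factor out 2^2: 12 = 2^2·3; with 29 mod 8 = 5, (2/29) = -1; sign now -1; continue with (3/29)
flip (3/29) -> (29/3): both odd, 3 mod 4 = 3, 29 mod 4 = 1, so the flip contributes +1; sign now -1
(29/3): 29 mod 3 = 2, so (29/3) = (2/3)
factor out 2^1: 2 = 2^1·1; with 3 mod 8 = 3, (2/3) = -1; sign now +1; continue with (1/3)
reached (1/3) = 1, so the symbol is +1

1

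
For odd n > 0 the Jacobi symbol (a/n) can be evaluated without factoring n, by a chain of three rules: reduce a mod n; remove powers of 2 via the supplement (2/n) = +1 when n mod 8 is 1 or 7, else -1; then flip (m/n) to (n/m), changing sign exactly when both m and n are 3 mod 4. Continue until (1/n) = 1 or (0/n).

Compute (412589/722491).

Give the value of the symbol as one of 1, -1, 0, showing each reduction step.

1

flip (412589/722491) -> (722491/412589): both odd, 412589 mod 4 = 1, 722491 mod 4 = 3, so the flip contributes +1; sign now +1
(722491/412589): 722491 mod 412589 = 309902, so (722491/412589) = (309902/412589)
factor out 2^1: 309902 = 2^1·154951; with 412589 mod 8 = 5, (2/412589) = -1; sign now -1; continue with (154951/412589)
flip (154951/412589) -> (412589/154951): both odd, 154951 mod 4 = 3, 412589 mod 4 = 1, so the flip contributes +1; sign now -1
(412589/154951): 412589 mod 154951 = 102687, so (412589/154951) = (102687/154951)
flip (102687/154951) -> (154951/102687): both odd, 102687 mod 4 = 3, 154951 mod 4 = 3, so the flip contributes -1; sign now +1
(154951/102687): 154951 mod 102687 = 52264, so (154951/102687) = (52264/102687)
factor out 2^3: 52264 = 2^3·6533; with 102687 mod 8 = 7, (2/102687) = +1; sign now +1; continue with (6533/102687)
flip (6533/102687) -> (102687/6533): both odd, 6533 mod 4 = 1, 102687 mod 4 = 3, so the flip contributes +1; sign now +1
(102687/6533): 102687 mod 6533 = 4692, so (102687/6533) = (4692/6533)
factor out 2^2: 4692 = 2^2·1173; with 6533 mod 8 = 5, (2/6533) = -1; sign now +1; continue with (1173/6533)
flip (1173/6533) -> (6533/1173): both odd, 1173 mod 4 = 1, 6533 mod 4 = 1, so the flip contributes +1; sign now +1
(6533/1173): 6533 mod 1173 = 668, so (6533/1173) = (668/1173)
factor out 2^2: 668 = 2^2·167; with 1173 mod 8 = 5, (2/1173) = -1; sign now +1; continue with (167/1173)
flip (167/1173) -> (1173/167): both odd, 167 mod 4 = 3, 1173 mod 4 = 1, so the flip contributes +1; sign now +1
(1173/167): 1173 mod 167 = 4, so (1173/167) = (4/167)
factor out 2^2: 4 = 2^2·1; with 167 mod 8 = 7, (2/167) = +1; sign now +1; continue with (1/167)
reached (1/167) = 1, so the symbol is +1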